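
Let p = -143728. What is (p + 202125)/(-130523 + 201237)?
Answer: 58397/70714 ≈ 0.82582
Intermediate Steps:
(p + 202125)/(-130523 + 201237) = (-143728 + 202125)/(-130523 + 201237) = 58397/70714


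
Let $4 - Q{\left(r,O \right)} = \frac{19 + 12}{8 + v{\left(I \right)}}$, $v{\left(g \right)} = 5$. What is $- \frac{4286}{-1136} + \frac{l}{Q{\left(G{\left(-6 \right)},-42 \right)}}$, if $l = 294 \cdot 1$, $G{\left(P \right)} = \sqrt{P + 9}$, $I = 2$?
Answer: $\frac{105519}{568} \approx 185.77$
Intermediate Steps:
$G{\left(P \right)} = \sqrt{9 + P}$
$Q{\left(r,O \right)} = \frac{21}{13}$ ($Q{\left(r,O \right)} = 4 - \frac{19 + 12}{8 + 5} = 4 - \frac{31}{13} = \frac{21}{13}$)
$l = 294$
$- \frac{4286}{-1136} + \frac{l}{Q{\left(G{\left(-6 \right)},-42 \right)}} = - \frac{4286}{-1136} + \frac{294}{\frac{21}{13}} = \left(-4286\right) \left(- \frac{1}{1136}\right) + 294 \cdot \frac{13}{21} = \frac{2143}{568} + 182 = \frac{105519}{568}$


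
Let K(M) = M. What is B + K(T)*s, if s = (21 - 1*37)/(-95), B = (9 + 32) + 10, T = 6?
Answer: 4941/95 ≈ 52.010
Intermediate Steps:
B = 51 (B = 41 + 10 = 51)
s = 16/95 (s = (21 - 37)*(-1/95) = -16*(-1/95) = 16/95 ≈ 0.16842)
B + K(T)*s = 51 + 6*(16/95) = 51 + 96/95 = 4941/95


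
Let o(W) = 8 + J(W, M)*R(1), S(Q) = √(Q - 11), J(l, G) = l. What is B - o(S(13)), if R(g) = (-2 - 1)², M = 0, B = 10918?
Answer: 10910 - 9*√2 ≈ 10897.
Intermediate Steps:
S(Q) = √(-11 + Q)
R(g) = 9 (R(g) = (-3)² = 9)
o(W) = 8 + 9*W (o(W) = 8 + W*9 = 8 + 9*W)
B - o(S(13)) = 10918 - (8 + 9*√(-11 + 13)) = 10918 - (8 + 9*√2) = 10918 + (-8 - 9*√2) = 10910 - 9*√2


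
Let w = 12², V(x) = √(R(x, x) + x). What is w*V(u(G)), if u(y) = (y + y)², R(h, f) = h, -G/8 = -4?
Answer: 9216*√2 ≈ 13033.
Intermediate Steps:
G = 32 (G = -8*(-4) = 32)
u(y) = 4*y² (u(y) = (2*y)² = 4*y²)
V(x) = √2*√x (V(x) = √(x + x) = √(2*x) = √2*√x)
w = 144
w*V(u(G)) = 144*(√2*√(4*32²)) = 144*(√2*√(4*1024)) = 144*(√2*√4096) = 144*(√2*64) = 144*(64*√2) = 9216*√2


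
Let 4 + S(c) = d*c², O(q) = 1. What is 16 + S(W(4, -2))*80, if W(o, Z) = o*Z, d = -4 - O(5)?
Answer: -25904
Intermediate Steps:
d = -5 (d = -4 - 1*1 = -4 - 1 = -5)
W(o, Z) = Z*o
S(c) = -4 - 5*c²
16 + S(W(4, -2))*80 = 16 + (-4 - 5*(-2*4)²)*80 = 16 + (-4 - 5*(-8)²)*80 = 16 + (-4 - 5*64)*80 = 16 + (-4 - 320)*80 = 16 - 324*80 = 16 - 25920 = -25904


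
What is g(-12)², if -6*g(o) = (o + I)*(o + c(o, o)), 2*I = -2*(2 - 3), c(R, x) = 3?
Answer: 1089/4 ≈ 272.25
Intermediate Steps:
I = 1 (I = (-2*(2 - 3))/2 = (-2*(-1))/2 = (½)*2 = 1)
g(o) = -(1 + o)*(3 + o)/6 (g(o) = -(o + 1)*(o + 3)/6 = -(1 + o)*(3 + o)/6)
g(-12)² = (-½ - ⅔*(-12) - ⅙*(-12)²)² = (-½ + 8 - ⅙*144)² = (-½ + 8 - 24)² = (-33/2)² = 1089/4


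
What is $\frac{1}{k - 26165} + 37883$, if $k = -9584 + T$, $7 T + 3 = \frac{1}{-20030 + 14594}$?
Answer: $\frac{51533656268879}{1360337257} \approx 37883.0$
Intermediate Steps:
$T = - \frac{16309}{38052}$ ($T = - \frac{3}{7} + \frac{1}{7 \left(-20030 + 14594\right)} = - \frac{3}{7} + \frac{1}{7 \left(-5436\right)} = - \frac{3}{7} + \frac{1}{7} \left(- \frac{1}{5436}\right) = - \frac{3}{7} - \frac{1}{38052} = - \frac{16309}{38052} \approx -0.4286$)
$k = - \frac{364706677}{38052}$ ($k = -9584 - \frac{16309}{38052} = - \frac{364706677}{38052} \approx -9584.4$)
$\frac{1}{k - 26165} + 37883 = \frac{1}{- \frac{364706677}{38052} - 26165} + 37883 = \frac{1}{- \frac{1360337257}{38052}} + 37883 = - \frac{38052}{1360337257} + 37883 = \frac{51533656268879}{1360337257}$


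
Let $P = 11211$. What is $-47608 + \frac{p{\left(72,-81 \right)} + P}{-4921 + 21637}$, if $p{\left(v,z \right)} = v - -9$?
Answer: $- \frac{66317003}{1393} \approx -47607.0$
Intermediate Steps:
$p{\left(v,z \right)} = 9 + v$ ($p{\left(v,z \right)} = v + 9 = 9 + v$)
$-47608 + \frac{p{\left(72,-81 \right)} + P}{-4921 + 21637} = -47608 + \frac{\left(9 + 72\right) + 11211}{-4921 + 21637} = -47608 + \frac{81 + 11211}{16716} = -47608 + 11292 \cdot \frac{1}{16716} = -47608 + \frac{941}{1393} = - \frac{66317003}{1393}$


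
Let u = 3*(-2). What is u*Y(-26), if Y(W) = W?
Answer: 156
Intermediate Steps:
u = -6
u*Y(-26) = -6*(-26) = 156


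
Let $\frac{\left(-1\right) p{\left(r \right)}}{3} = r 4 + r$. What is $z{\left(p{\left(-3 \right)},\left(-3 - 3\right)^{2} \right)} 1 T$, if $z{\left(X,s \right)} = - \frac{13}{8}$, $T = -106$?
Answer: $\frac{689}{4} \approx 172.25$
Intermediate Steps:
$p{\left(r \right)} = - 15 r$ ($p{\left(r \right)} = - 3 \left(r 4 + r\right) = - 3 \left(4 r + r\right) = - 3 \cdot 5 r = - 15 r$)
$z{\left(X,s \right)} = - \frac{13}{8}$ ($z{\left(X,s \right)} = \left(-13\right) \frac{1}{8} = - \frac{13}{8}$)
$z{\left(p{\left(-3 \right)},\left(-3 - 3\right)^{2} \right)} 1 T = \left(- \frac{13}{8}\right) 1 \left(-106\right) = \left(- \frac{13}{8}\right) \left(-106\right) = \frac{689}{4}$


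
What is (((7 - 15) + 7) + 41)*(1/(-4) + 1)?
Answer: 30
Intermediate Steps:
(((7 - 15) + 7) + 41)*(1/(-4) + 1) = ((-8 + 7) + 41)*(-¼*1 + 1) = (-1 + 41)*(-¼ + 1) = 40*(¾) = 30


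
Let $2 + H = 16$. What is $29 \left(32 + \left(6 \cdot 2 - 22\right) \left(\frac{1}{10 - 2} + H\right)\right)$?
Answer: $- \frac{12673}{4} \approx -3168.3$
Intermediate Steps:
$H = 14$ ($H = -2 + 16 = 14$)
$29 \left(32 + \left(6 \cdot 2 - 22\right) \left(\frac{1}{10 - 2} + H\right)\right) = 29 \left(32 + \left(6 \cdot 2 - 22\right) \left(\frac{1}{10 - 2} + 14\right)\right) = 29 \left(32 + \left(12 - 22\right) \left(\frac{1}{8} + 14\right)\right) = 29 \left(32 - 10 \left(\frac{1}{8} + 14\right)\right) = 29 \left(32 - \frac{565}{4}\right) = 29 \left(- \frac{437}{4}\right) = - \frac{12673}{4}$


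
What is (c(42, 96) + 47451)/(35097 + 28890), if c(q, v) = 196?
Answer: 47647/63987 ≈ 0.74464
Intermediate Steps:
(c(42, 96) + 47451)/(35097 + 28890) = (196 + 47451)/(35097 + 28890) = 47647/63987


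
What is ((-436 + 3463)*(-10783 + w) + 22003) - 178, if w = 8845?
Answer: -5844501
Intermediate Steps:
((-436 + 3463)*(-10783 + w) + 22003) - 178 = ((-436 + 3463)*(-10783 + 8845) + 22003) - 178 = (3027*(-1938) + 22003) - 178 = (-5866326 + 22003) - 178 = -5844323 - 178 = -5844501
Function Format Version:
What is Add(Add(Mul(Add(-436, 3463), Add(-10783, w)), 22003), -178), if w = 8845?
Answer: -5844501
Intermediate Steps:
Add(Add(Mul(Add(-436, 3463), Add(-10783, w)), 22003), -178) = Add(Add(Mul(Add(-436, 3463), Add(-10783, 8845)), 22003), -178) = Add(Add(Mul(3027, -1938), 22003), -178) = Add(Add(-5866326, 22003), -178) = Add(-5844323, -178) = -5844501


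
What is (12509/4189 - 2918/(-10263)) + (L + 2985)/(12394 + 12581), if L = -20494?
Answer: 919609114304/357905960775 ≈ 2.5694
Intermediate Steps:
(12509/4189 - 2918/(-10263)) + (L + 2985)/(12394 + 12581) = (12509/4189 - 2918/(-10263)) + (-20494 + 2985)/(12394 + 12581) = (12509*(1/4189) - 2918*(-1/10263)) - 17509/24975 = (12509/4189 + 2918/10263) - 17509*1/24975 = 140603369/42991707 - 17509/24975 = 919609114304/357905960775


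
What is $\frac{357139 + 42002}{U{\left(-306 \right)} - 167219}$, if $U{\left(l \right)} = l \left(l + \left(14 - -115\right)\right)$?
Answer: $- \frac{399141}{113057} \approx -3.5304$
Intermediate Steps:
$U{\left(l \right)} = l \left(129 + l\right)$ ($U{\left(l \right)} = l \left(l + \left(14 + 115\right)\right) = l \left(l + 129\right) = l \left(129 + l\right)$)
$\frac{357139 + 42002}{U{\left(-306 \right)} - 167219} = \frac{357139 + 42002}{- 306 \left(129 - 306\right) - 167219} = \frac{399141}{\left(-306\right) \left(-177\right) - 167219} = \frac{399141}{54162 - 167219} = \frac{399141}{-113057} = 399141 \left(- \frac{1}{113057}\right) = - \frac{399141}{113057}$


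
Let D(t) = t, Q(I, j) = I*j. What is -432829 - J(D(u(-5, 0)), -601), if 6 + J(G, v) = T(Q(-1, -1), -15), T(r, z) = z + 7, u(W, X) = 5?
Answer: -432815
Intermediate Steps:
T(r, z) = 7 + z
J(G, v) = -14 (J(G, v) = -6 + (7 - 15) = -6 - 8 = -14)
-432829 - J(D(u(-5, 0)), -601) = -432829 - 1*(-14) = -432829 + 14 = -432815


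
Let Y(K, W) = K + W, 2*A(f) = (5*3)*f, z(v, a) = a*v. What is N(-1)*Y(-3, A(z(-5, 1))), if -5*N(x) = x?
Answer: -81/10 ≈ -8.1000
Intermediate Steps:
N(x) = -x/5
A(f) = 15*f/2 (A(f) = ((5*3)*f)/2 = (15*f)/2 = 15*f/2)
N(-1)*Y(-3, A(z(-5, 1))) = (-1/5*(-1))*(-3 + 15*(1*(-5))/2) = (-3 + (15/2)*(-5))/5 = (-3 - 75/2)/5 = (1/5)*(-81/2) = -81/10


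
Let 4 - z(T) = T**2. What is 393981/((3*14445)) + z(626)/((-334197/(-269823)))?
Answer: -169701529677389/536386185 ≈ -3.1638e+5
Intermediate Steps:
z(T) = 4 - T**2
393981/((3*14445)) + z(626)/((-334197/(-269823))) = 393981/((3*14445)) + (4 - 1*626**2)/((-334197/(-269823))) = 393981/43335 + (4 - 1*391876)/((-334197*(-1/269823))) = 393981*(1/43335) + (4 - 391876)/(111399/89941) = 131327/14445 - 391872*89941/111399 = 131327/14445 - 11748453184/37133 = -169701529677389/536386185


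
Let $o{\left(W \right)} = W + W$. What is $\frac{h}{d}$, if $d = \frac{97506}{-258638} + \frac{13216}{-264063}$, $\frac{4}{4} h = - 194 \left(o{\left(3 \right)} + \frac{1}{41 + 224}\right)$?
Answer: $\frac{10540028863341438}{3864479985895} \approx 2727.4$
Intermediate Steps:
$o{\left(W \right)} = 2 W$
$h = - \frac{308654}{265}$ ($h = - 194 \left(2 \cdot 3 + \frac{1}{41 + 224}\right) = - 194 \left(6 + \frac{1}{265}\right) = \left(-194\right) \frac{1591}{265} = - \frac{308654}{265} \approx -1164.7$)
$d = - \frac{14582943343}{34148363097}$ ($d = 97506 \left(- \frac{1}{258638}\right) + 13216 \left(- \frac{1}{264063}\right) = - \frac{48753}{129319} - \frac{13216}{264063} = - \frac{14582943343}{34148363097} \approx -0.42705$)
$\frac{h}{d} = - \frac{308654}{265 \left(- \frac{14582943343}{34148363097}\right)} = \left(- \frac{308654}{265}\right) \left(- \frac{34148363097}{14582943343}\right) = \frac{10540028863341438}{3864479985895}$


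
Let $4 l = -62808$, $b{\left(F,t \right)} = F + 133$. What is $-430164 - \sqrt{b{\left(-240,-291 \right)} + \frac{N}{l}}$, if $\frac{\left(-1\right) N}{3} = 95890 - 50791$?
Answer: $-430164 - \frac{i \sqrt{2695190726}}{5234} \approx -4.3016 \cdot 10^{5} - 9.9188 i$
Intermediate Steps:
$b{\left(F,t \right)} = 133 + F$
$l = -15702$ ($l = \frac{1}{4} \left(-62808\right) = -15702$)
$N = -135297$ ($N = - 3 \left(95890 - 50791\right) = \left(-3\right) 45099 = -135297$)
$-430164 - \sqrt{b{\left(-240,-291 \right)} + \frac{N}{l}} = -430164 - \sqrt{\left(133 - 240\right) - \frac{135297}{-15702}} = -430164 - \sqrt{-107 - - \frac{45099}{5234}} = -430164 - \sqrt{-107 + \frac{45099}{5234}} = -430164 - \sqrt{- \frac{514939}{5234}} = -430164 - \frac{i \sqrt{2695190726}}{5234}$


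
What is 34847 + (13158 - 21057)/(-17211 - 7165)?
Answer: 849438371/24376 ≈ 34847.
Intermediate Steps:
34847 + (13158 - 21057)/(-17211 - 7165) = 34847 - 7899/(-24376) = 34847 - 7899*(-1/24376) = 34847 + 7899/24376 = 849438371/24376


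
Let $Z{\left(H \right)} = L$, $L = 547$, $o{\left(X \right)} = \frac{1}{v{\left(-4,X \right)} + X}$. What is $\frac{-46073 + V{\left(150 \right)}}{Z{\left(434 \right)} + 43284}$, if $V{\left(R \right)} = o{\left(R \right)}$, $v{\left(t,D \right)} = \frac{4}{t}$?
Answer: $- \frac{6864876}{6530819} \approx -1.0512$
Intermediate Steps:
$o{\left(X \right)} = \frac{1}{-1 + X}$ ($o{\left(X \right)} = \frac{1}{\frac{4}{-4} + X} = \frac{1}{4 \left(- \frac{1}{4}\right) + X} = \frac{1}{-1 + X}$)
$V{\left(R \right)} = \frac{1}{-1 + R}$
$Z{\left(H \right)} = 547$
$\frac{-46073 + V{\left(150 \right)}}{Z{\left(434 \right)} + 43284} = \frac{-46073 + \frac{1}{-1 + 150}}{547 + 43284} = \frac{-46073 + \frac{1}{149}}{43831} = \left(-46073 + \frac{1}{149}\right) \frac{1}{43831} = \left(- \frac{6864876}{149}\right) \frac{1}{43831} = - \frac{6864876}{6530819}$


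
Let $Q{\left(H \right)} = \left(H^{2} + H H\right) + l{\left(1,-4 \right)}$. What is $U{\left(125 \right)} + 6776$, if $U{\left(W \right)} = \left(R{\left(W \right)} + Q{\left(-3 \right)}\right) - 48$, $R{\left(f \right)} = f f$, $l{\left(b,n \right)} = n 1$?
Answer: $22367$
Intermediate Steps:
$l{\left(b,n \right)} = n$
$R{\left(f \right)} = f^{2}$
$Q{\left(H \right)} = -4 + 2 H^{2}$ ($Q{\left(H \right)} = \left(H^{2} + H H\right) - 4 = \left(H^{2} + H^{2}\right) - 4 = 2 H^{2} - 4 = -4 + 2 H^{2}$)
$U{\left(W \right)} = -34 + W^{2}$ ($U{\left(W \right)} = \left(W^{2} - \left(4 - 2 \left(-3\right)^{2}\right)\right) - 48 = \left(W^{2} + \left(-4 + 2 \cdot 9\right)\right) - 48 = \left(W^{2} + \left(-4 + 18\right)\right) - 48 = \left(W^{2} + 14\right) - 48 = \left(14 + W^{2}\right) - 48 = -34 + W^{2}$)
$U{\left(125 \right)} + 6776 = \left(-34 + 125^{2}\right) + 6776 = \left(-34 + 15625\right) + 6776 = 15591 + 6776 = 22367$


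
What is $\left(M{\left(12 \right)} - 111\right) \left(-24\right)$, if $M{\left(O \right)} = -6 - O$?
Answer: $3096$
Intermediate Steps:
$\left(M{\left(12 \right)} - 111\right) \left(-24\right) = \left(\left(-6 - 12\right) - 111\right) \left(-24\right) = \left(-18 - 111\right) \left(-24\right) = \left(-129\right) \left(-24\right) = 3096$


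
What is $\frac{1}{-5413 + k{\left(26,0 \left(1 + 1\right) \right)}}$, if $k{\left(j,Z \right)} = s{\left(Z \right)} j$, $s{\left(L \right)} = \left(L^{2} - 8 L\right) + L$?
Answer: $- \frac{1}{5413} \approx -0.00018474$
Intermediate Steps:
$s{\left(L \right)} = L^{2} - 7 L$
$k{\left(j,Z \right)} = Z j \left(-7 + Z\right)$ ($k{\left(j,Z \right)} = Z \left(-7 + Z\right) j = Z j \left(-7 + Z\right)$)
$\frac{1}{-5413 + k{\left(26,0 \left(1 + 1\right) \right)}} = \frac{1}{-5413 + 0 \left(1 + 1\right) 26 \left(-7 + 0 \left(1 + 1\right)\right)} = \frac{1}{-5413 + 0 \cdot 2 \cdot 26 \left(-7 + 0 \cdot 2\right)} = \frac{1}{-5413 + 0 \cdot 26 \left(-7 + 0\right)} = \frac{1}{-5413 + 0 \cdot 26 \left(-7\right)} = \frac{1}{-5413 + 0} = \frac{1}{-5413} = - \frac{1}{5413}$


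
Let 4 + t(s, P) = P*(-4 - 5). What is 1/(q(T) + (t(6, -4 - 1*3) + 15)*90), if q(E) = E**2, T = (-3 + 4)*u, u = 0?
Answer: 1/6660 ≈ 0.00015015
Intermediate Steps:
T = 0 (T = (-3 + 4)*0 = 1*0 = 0)
t(s, P) = -4 - 9*P (t(s, P) = -4 + P*(-4 - 5) = -4 + P*(-9) = -4 - 9*P)
1/(q(T) + (t(6, -4 - 1*3) + 15)*90) = 1/(0**2 + ((-4 - 9*(-4 - 1*3)) + 15)*90) = 1/(0 + ((-4 - 9*(-4 - 3)) + 15)*90) = 1/(0 + ((-4 - 9*(-7)) + 15)*90) = 1/(0 + ((-4 + 63) + 15)*90) = 1/(0 + (59 + 15)*90) = 1/(0 + 74*90) = 1/(0 + 6660) = 1/6660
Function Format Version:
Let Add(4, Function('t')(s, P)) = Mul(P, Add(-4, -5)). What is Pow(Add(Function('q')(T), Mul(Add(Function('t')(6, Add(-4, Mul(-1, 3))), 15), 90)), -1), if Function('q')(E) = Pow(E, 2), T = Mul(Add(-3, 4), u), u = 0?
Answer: Rational(1, 6660) ≈ 0.00015015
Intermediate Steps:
T = 0 (T = Mul(Add(-3, 4), 0) = Mul(1, 0) = 0)
Function('t')(s, P) = Add(-4, Mul(-9, P)) (Function('t')(s, P) = Add(-4, Mul(P, Add(-4, -5))) = Add(-4, Mul(P, -9)) = Add(-4, Mul(-9, P)))
Pow(Add(Function('q')(T), Mul(Add(Function('t')(6, Add(-4, Mul(-1, 3))), 15), 90)), -1) = Pow(Add(Pow(0, 2), Mul(Add(Add(-4, Mul(-9, Add(-4, Mul(-1, 3)))), 15), 90)), -1) = Pow(Add(0, Mul(Add(Add(-4, Mul(-9, Add(-4, -3))), 15), 90)), -1) = Pow(Add(0, Mul(Add(Add(-4, Mul(-9, -7)), 15), 90)), -1) = Pow(Add(0, Mul(Add(Add(-4, 63), 15), 90)), -1) = Pow(Add(0, Mul(Add(59, 15), 90)), -1) = Pow(Add(0, Mul(74, 90)), -1) = Pow(Add(0, 6660), -1) = Pow(6660, -1) = Rational(1, 6660)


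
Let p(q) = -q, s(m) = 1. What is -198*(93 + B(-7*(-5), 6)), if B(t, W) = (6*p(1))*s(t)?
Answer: -17226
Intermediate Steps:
B(t, W) = -6 (B(t, W) = (6*(-1*1))*1 = (6*(-1))*1 = -6*1 = -6)
-198*(93 + B(-7*(-5), 6)) = -198*(93 - 6) = -198*87 = -17226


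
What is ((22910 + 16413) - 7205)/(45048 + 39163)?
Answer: 32118/84211 ≈ 0.38140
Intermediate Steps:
((22910 + 16413) - 7205)/(45048 + 39163) = (39323 - 7205)/84211 = 32118*(1/84211) = 32118/84211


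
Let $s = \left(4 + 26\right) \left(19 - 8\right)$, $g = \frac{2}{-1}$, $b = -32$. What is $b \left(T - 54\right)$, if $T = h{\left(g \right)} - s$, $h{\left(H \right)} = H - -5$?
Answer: $12192$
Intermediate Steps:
$g = -2$ ($g = 2 \left(-1\right) = -2$)
$h{\left(H \right)} = 5 + H$ ($h{\left(H \right)} = H + 5 = 5 + H$)
$s = 330$ ($s = 30 \cdot 11 = 330$)
$T = -327$ ($T = \left(5 - 2\right) - 330 = 3 - 330 = -327$)
$b \left(T - 54\right) = - 32 \left(-327 - 54\right) = \left(-32\right) \left(-381\right) = 12192$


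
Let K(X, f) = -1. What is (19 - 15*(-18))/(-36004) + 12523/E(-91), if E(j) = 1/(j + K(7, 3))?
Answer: -41480784753/36004 ≈ -1.1521e+6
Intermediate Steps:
E(j) = 1/(-1 + j) (E(j) = 1/(j - 1) = 1/(-1 + j))
(19 - 15*(-18))/(-36004) + 12523/E(-91) = (19 - 15*(-18))/(-36004) + 12523/(1/(-1 - 91)) = (19 + 270)*(-1/36004) + 12523/(1/(-92)) = 289*(-1/36004) + 12523/(-1/92) = -289/36004 + 12523*(-92) = -289/36004 - 1152116 = -41480784753/36004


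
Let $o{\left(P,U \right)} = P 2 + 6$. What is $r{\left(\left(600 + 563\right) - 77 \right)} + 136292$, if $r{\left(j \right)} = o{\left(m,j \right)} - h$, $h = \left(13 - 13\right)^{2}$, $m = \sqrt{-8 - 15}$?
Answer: $136298 + 2 i \sqrt{23} \approx 1.363 \cdot 10^{5} + 9.5917 i$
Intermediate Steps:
$m = i \sqrt{23}$ ($m = \sqrt{-23} = i \sqrt{23} \approx 4.7958 i$)
$o{\left(P,U \right)} = 6 + 2 P$ ($o{\left(P,U \right)} = 2 P + 6 = 6 + 2 P$)
$h = 0$ ($h = 0^{2} = 0$)
$r{\left(j \right)} = 6 + 2 i \sqrt{23}$ ($r{\left(j \right)} = \left(6 + 2 i \sqrt{23}\right) - 0 = \left(6 + 2 i \sqrt{23}\right) + 0 = 6 + 2 i \sqrt{23}$)
$r{\left(\left(600 + 563\right) - 77 \right)} + 136292 = \left(6 + 2 i \sqrt{23}\right) + 136292 = 136298 + 2 i \sqrt{23}$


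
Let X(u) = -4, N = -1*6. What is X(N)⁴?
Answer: 256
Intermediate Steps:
N = -6
X(N)⁴ = (-4)⁴ = 256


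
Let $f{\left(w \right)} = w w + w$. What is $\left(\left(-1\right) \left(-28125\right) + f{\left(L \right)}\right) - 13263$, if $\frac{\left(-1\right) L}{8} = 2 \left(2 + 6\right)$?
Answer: $31118$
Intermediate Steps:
$L = -128$ ($L = - 8 \cdot 2 \left(2 + 6\right) = - 8 \cdot 2 \cdot 8 = \left(-8\right) 16 = -128$)
$f{\left(w \right)} = w + w^{2}$ ($f{\left(w \right)} = w^{2} + w = w + w^{2}$)
$\left(\left(-1\right) \left(-28125\right) + f{\left(L \right)}\right) - 13263 = \left(\left(-1\right) \left(-28125\right) - 128 \left(1 - 128\right)\right) - 13263 = \left(28125 - -16256\right) - 13263 = \left(28125 + 16256\right) - 13263 = 44381 - 13263 = 31118$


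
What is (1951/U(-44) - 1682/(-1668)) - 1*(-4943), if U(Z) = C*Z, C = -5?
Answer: 454376897/91740 ≈ 4952.9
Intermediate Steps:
U(Z) = -5*Z
(1951/U(-44) - 1682/(-1668)) - 1*(-4943) = (1951/((-5*(-44))) - 1682/(-1668)) - 1*(-4943) = (1951/220 - 1682*(-1/1668)) + 4943 = (1951*(1/220) + 841/834) + 4943 = (1951/220 + 841/834) + 4943 = 906077/91740 + 4943 = 454376897/91740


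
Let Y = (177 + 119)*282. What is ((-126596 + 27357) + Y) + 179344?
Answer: 163577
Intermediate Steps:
Y = 83472 (Y = 296*282 = 83472)
((-126596 + 27357) + Y) + 179344 = ((-126596 + 27357) + 83472) + 179344 = (-99239 + 83472) + 179344 = -15767 + 179344 = 163577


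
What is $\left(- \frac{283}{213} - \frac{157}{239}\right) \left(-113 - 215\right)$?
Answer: $\frac{33153584}{50907} \approx 651.26$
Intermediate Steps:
$\left(- \frac{283}{213} - \frac{157}{239}\right) \left(-113 - 215\right) = \left(\left(-283\right) \frac{1}{213} - \frac{157}{239}\right) \left(-328\right) = \left(- \frac{283}{213} - \frac{157}{239}\right) \left(-328\right) = \left(- \frac{101078}{50907}\right) \left(-328\right) = \frac{33153584}{50907}$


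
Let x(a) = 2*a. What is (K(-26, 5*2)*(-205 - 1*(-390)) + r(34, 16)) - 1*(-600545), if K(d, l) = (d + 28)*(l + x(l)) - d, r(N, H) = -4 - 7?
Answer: 616444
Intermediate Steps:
r(N, H) = -11
K(d, l) = -d + 3*l*(28 + d) (K(d, l) = (d + 28)*(l + 2*l) - d = (28 + d)*(3*l) - d = 3*l*(28 + d) - d = -d + 3*l*(28 + d))
(K(-26, 5*2)*(-205 - 1*(-390)) + r(34, 16)) - 1*(-600545) = ((-1*(-26) + 84*(5*2) + 3*(-26)*(5*2))*(-205 - 1*(-390)) - 11) - 1*(-600545) = ((26 + 84*10 + 3*(-26)*10)*(-205 + 390) - 11) + 600545 = ((26 + 840 - 780)*185 - 11) + 600545 = (86*185 - 11) + 600545 = (15910 - 11) + 600545 = 15899 + 600545 = 616444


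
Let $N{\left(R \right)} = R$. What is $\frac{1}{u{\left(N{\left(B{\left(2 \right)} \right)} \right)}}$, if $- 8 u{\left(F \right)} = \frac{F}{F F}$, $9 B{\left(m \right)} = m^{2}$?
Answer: $- \frac{32}{9} \approx -3.5556$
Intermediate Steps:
$B{\left(m \right)} = \frac{m^{2}}{9}$
$u{\left(F \right)} = - \frac{1}{8 F}$ ($u{\left(F \right)} = - \frac{\frac{1}{F F} F}{8} = - \frac{\frac{1}{F^{2}} F}{8} = - \frac{1}{8 F}$)
$\frac{1}{u{\left(N{\left(B{\left(2 \right)} \right)} \right)}} = \frac{1}{\left(- \frac{1}{8}\right) \frac{1}{\frac{1}{9} \cdot 2^{2}}} = \frac{1}{\left(- \frac{1}{8}\right) \frac{1}{\frac{1}{9} \cdot 4}} = \frac{1}{\left(- \frac{1}{8}\right) \frac{1}{\frac{4}{9}}} = \frac{1}{\left(- \frac{1}{8}\right) \frac{9}{4}} = \frac{1}{- \frac{9}{32}} = - \frac{32}{9}$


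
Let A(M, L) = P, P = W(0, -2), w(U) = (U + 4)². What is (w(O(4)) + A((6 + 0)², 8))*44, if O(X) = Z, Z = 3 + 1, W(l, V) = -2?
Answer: 2728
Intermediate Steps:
Z = 4
O(X) = 4
w(U) = (4 + U)²
P = -2
A(M, L) = -2
(w(O(4)) + A((6 + 0)², 8))*44 = ((4 + 4)² - 2)*44 = (8² - 2)*44 = (64 - 2)*44 = 62*44 = 2728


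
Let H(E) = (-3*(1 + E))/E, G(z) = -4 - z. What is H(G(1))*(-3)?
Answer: 36/5 ≈ 7.2000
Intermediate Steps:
H(E) = (-3 - 3*E)/E
H(G(1))*(-3) = (-3 - 3/(-4 - 1*1))*(-3) = (-3 - 3/(-4 - 1))*(-3) = (-3 - 3/(-5))*(-3) = (-3 - 3*(-⅕))*(-3) = (-3 + ⅗)*(-3) = -12/5*(-3) = 36/5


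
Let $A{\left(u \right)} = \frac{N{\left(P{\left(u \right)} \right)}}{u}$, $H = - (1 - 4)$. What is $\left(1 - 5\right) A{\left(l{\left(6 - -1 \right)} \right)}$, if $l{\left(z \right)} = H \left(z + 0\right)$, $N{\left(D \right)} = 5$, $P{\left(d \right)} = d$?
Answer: $- \frac{20}{21} \approx -0.95238$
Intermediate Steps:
$H = 3$ ($H = \left(-1\right) \left(-3\right) = 3$)
$l{\left(z \right)} = 3 z$ ($l{\left(z \right)} = 3 \left(z + 0\right) = 3 z$)
$A{\left(u \right)} = \frac{5}{u}$
$\left(1 - 5\right) A{\left(l{\left(6 - -1 \right)} \right)} = \left(1 - 5\right) \frac{5}{3 \left(6 - -1\right)} = - 4 \frac{5}{3 \left(6 + 1\right)} = - 4 \frac{5}{3 \cdot 7} = - 4 \cdot \frac{5}{21} = - 4 \cdot 5 \cdot \frac{1}{21} = \left(-4\right) \frac{5}{21} = - \frac{20}{21}$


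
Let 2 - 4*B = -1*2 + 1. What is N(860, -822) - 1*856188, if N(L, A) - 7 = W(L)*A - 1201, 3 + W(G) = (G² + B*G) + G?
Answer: -610043226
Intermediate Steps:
B = ¾ (B = ½ - (-1*2 + 1)/4 = ½ - (-2 + 1)/4 = ½ - ¼*(-1) = ½ + ¼ = ¾ ≈ 0.75000)
W(G) = -3 + G² + 7*G/4 (W(G) = -3 + ((G² + 3*G/4) + G) = -3 + (G² + 7*G/4) = -3 + G² + 7*G/4)
N(L, A) = -1194 + A*(-3 + L² + 7*L/4) (N(L, A) = 7 + ((-3 + L² + 7*L/4)*A - 1201) = 7 + (A*(-3 + L² + 7*L/4) - 1201) = 7 + (-1201 + A*(-3 + L² + 7*L/4)) = -1194 + A*(-3 + L² + 7*L/4))
N(860, -822) - 1*856188 = (-1194 + (¼)*(-822)*(-12 + 4*860² + 7*860)) - 1*856188 = (-1194 + (¼)*(-822)*(-12 + 4*739600 + 6020)) - 856188 = (-1194 + (¼)*(-822)*(-12 + 2958400 + 6020)) - 856188 = (-1194 + (¼)*(-822)*2964408) - 856188 = (-1194 - 609185844) - 856188 = -609187038 - 856188 = -610043226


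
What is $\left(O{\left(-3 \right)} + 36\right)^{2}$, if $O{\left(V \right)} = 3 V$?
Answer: $729$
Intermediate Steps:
$\left(O{\left(-3 \right)} + 36\right)^{2} = \left(3 \left(-3\right) + 36\right)^{2} = \left(-9 + 36\right)^{2} = 27^{2} = 729$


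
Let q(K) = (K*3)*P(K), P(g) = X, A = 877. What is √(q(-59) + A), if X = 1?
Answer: 10*√7 ≈ 26.458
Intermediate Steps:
P(g) = 1
q(K) = 3*K (q(K) = (K*3)*1 = (3*K)*1 = 3*K)
√(q(-59) + A) = √(3*(-59) + 877) = √(-177 + 877) = √700 = 10*√7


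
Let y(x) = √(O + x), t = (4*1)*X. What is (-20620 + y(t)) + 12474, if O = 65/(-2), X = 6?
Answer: -8146 + I*√34/2 ≈ -8146.0 + 2.9155*I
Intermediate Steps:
t = 24 (t = (4*1)*6 = 4*6 = 24)
O = -65/2 (O = 65*(-½) = -65/2 ≈ -32.500)
y(x) = √(-65/2 + x)
(-20620 + y(t)) + 12474 = (-20620 + √(-130 + 4*24)/2) + 12474 = (-20620 + √(-130 + 96)/2) + 12474 = (-20620 + √(-34)/2) + 12474 = (-20620 + (I*√34)/2) + 12474 = (-20620 + I*√34/2) + 12474 = -8146 + I*√34/2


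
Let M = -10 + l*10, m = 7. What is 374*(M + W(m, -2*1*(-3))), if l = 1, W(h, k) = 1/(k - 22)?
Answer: -187/8 ≈ -23.375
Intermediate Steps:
W(h, k) = 1/(-22 + k)
M = 0 (M = -10 + 1*10 = -10 + 10 = 0)
374*(M + W(m, -2*1*(-3))) = 374*(0 + 1/(-22 - 2*1*(-3))) = 374*(0 + 1/(-22 - 2*(-3))) = 374*(0 + 1/(-22 + 6)) = 374*(0 + 1/(-16)) = 374*(0 - 1/16) = 374*(-1/16) = -187/8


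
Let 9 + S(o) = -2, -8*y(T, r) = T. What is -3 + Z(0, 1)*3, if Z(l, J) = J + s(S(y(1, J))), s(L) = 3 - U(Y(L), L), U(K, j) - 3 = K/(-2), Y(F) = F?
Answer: -33/2 ≈ -16.500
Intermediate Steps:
y(T, r) = -T/8
U(K, j) = 3 - K/2 (U(K, j) = 3 + K/(-2) = 3 + K*(-½) = 3 - K/2)
S(o) = -11 (S(o) = -9 - 2 = -11)
s(L) = L/2 (s(L) = 3 - (3 - L/2) = 3 + (-3 + L/2) = L/2)
Z(l, J) = -11/2 + J (Z(l, J) = J + (½)*(-11) = J - 11/2 = -11/2 + J)
-3 + Z(0, 1)*3 = -3 + (-11/2 + 1)*3 = -3 - 9/2*3 = -3 - 27/2 = -33/2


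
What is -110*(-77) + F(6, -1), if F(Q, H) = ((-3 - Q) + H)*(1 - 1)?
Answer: 8470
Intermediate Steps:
F(Q, H) = 0 (F(Q, H) = (-3 + H - Q)*0 = 0)
-110*(-77) + F(6, -1) = -110*(-77) + 0 = 8470 + 0 = 8470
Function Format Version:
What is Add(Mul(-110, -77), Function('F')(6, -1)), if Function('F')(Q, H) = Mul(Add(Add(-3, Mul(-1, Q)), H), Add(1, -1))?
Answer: 8470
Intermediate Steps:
Function('F')(Q, H) = 0 (Function('F')(Q, H) = Mul(Add(-3, H, Mul(-1, Q)), 0) = 0)
Add(Mul(-110, -77), Function('F')(6, -1)) = Add(Mul(-110, -77), 0) = Add(8470, 0) = 8470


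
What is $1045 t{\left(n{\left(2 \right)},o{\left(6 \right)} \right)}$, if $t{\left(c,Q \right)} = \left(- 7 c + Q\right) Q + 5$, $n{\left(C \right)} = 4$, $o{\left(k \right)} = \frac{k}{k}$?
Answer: $-22990$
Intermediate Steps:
$o{\left(k \right)} = 1$
$t{\left(c,Q \right)} = 5 + Q \left(Q - 7 c\right)$ ($t{\left(c,Q \right)} = \left(Q - 7 c\right) Q + 5 = Q \left(Q - 7 c\right) + 5 = 5 + Q \left(Q - 7 c\right)$)
$1045 t{\left(n{\left(2 \right)},o{\left(6 \right)} \right)} = 1045 \left(5 + 1^{2} - 7 \cdot 4\right) = 1045 \left(5 + 1 - 28\right) = 1045 \left(-22\right) = -22990$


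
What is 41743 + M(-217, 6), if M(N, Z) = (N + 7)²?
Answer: 85843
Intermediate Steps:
M(N, Z) = (7 + N)²
41743 + M(-217, 6) = 41743 + (7 - 217)² = 41743 + (-210)² = 41743 + 44100 = 85843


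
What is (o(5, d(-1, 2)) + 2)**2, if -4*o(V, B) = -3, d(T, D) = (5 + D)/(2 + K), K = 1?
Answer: 121/16 ≈ 7.5625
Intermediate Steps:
d(T, D) = 5/3 + D/3 (d(T, D) = (5 + D)/(2 + 1) = (5 + D)/3 = (5 + D)*(1/3) = 5/3 + D/3)
o(V, B) = 3/4 (o(V, B) = -1/4*(-3) = 3/4)
(o(5, d(-1, 2)) + 2)**2 = (3/4 + 2)**2 = (11/4)**2 = 121/16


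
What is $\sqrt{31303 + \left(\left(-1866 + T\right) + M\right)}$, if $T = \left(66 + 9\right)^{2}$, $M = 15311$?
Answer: $3 \sqrt{5597} \approx 224.44$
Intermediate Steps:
$T = 5625$ ($T = 75^{2} = 5625$)
$\sqrt{31303 + \left(\left(-1866 + T\right) + M\right)} = \sqrt{31303 + \left(\left(-1866 + 5625\right) + 15311\right)} = \sqrt{31303 + \left(3759 + 15311\right)} = \sqrt{31303 + 19070} = \sqrt{50373} = 3 \sqrt{5597}$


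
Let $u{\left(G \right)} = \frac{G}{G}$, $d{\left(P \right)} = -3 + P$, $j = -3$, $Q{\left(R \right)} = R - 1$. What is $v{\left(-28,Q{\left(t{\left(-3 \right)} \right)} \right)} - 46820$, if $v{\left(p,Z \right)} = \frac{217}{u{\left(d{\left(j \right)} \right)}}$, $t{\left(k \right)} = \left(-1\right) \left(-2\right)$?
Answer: $-46603$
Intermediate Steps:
$t{\left(k \right)} = 2$
$Q{\left(R \right)} = -1 + R$
$u{\left(G \right)} = 1$
$v{\left(p,Z \right)} = 217$ ($v{\left(p,Z \right)} = \frac{217}{1} = 217 \cdot 1 = 217$)
$v{\left(-28,Q{\left(t{\left(-3 \right)} \right)} \right)} - 46820 = 217 - 46820 = -46603$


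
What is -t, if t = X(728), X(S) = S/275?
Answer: -728/275 ≈ -2.6473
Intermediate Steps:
X(S) = S/275 (X(S) = S*(1/275) = S/275)
t = 728/275 (t = (1/275)*728 = 728/275 ≈ 2.6473)
-t = -1*728/275 = -728/275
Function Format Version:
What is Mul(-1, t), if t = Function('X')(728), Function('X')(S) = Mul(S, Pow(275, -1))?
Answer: Rational(-728, 275) ≈ -2.6473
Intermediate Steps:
Function('X')(S) = Mul(Rational(1, 275), S) (Function('X')(S) = Mul(S, Rational(1, 275)) = Mul(Rational(1, 275), S))
t = Rational(728, 275) (t = Mul(Rational(1, 275), 728) = Rational(728, 275) ≈ 2.6473)
Mul(-1, t) = Mul(-1, Rational(728, 275)) = Rational(-728, 275)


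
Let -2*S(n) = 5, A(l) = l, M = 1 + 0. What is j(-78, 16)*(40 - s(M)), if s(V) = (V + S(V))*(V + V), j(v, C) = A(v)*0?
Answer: 0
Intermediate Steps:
M = 1
S(n) = -5/2 (S(n) = -½*5 = -5/2)
j(v, C) = 0 (j(v, C) = v*0 = 0)
s(V) = 2*V*(-5/2 + V) (s(V) = (V - 5/2)*(V + V) = (-5/2 + V)*(2*V) = 2*V*(-5/2 + V))
j(-78, 16)*(40 - s(M)) = 0*(40 - (-5 + 2*1)) = 0*(40 - (-5 + 2)) = 0*(40 - (-3)) = 0*(40 - 1*(-3)) = 0*(40 + 3) = 0*43 = 0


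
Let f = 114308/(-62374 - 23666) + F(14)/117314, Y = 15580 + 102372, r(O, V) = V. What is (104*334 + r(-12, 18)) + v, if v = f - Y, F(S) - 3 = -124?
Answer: -52486799171152/630856035 ≈ -83199.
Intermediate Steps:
F(S) = -121 (F(S) = 3 - 124 = -121)
Y = 117952
f = -838771222/630856035 (f = 114308/(-62374 - 23666) - 121/117314 = 114308/(-86040) - 121*1/117314 = 114308*(-1/86040) - 121/117314 = -28577/21510 - 121/117314 = -838771222/630856035 ≈ -1.3296)
v = -74411569811542/630856035 (v = -838771222/630856035 - 1*117952 = -838771222/630856035 - 117952 = -74411569811542/630856035 ≈ -1.1795e+5)
(104*334 + r(-12, 18)) + v = (104*334 + 18) - 74411569811542/630856035 = (34736 + 18) - 74411569811542/630856035 = 34754 - 74411569811542/630856035 = -52486799171152/630856035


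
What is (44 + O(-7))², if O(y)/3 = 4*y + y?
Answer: 3721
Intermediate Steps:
O(y) = 15*y (O(y) = 3*(4*y + y) = 3*(5*y) = 15*y)
(44 + O(-7))² = (44 + 15*(-7))² = (44 - 105)² = (-61)² = 3721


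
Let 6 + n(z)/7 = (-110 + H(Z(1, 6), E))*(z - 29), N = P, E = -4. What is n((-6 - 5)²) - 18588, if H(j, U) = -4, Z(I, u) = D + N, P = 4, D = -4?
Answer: -92046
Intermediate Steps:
N = 4
Z(I, u) = 0 (Z(I, u) = -4 + 4 = 0)
n(z) = 23100 - 798*z (n(z) = -42 + 7*((-110 - 4)*(z - 29)) = -42 + 7*(-114*(-29 + z)) = -42 + 7*(3306 - 114*z) = -42 + (23142 - 798*z) = 23100 - 798*z)
n((-6 - 5)²) - 18588 = (23100 - 798*(-6 - 5)²) - 18588 = (23100 - 798*(-11)²) - 18588 = (23100 - 798*121) - 18588 = (23100 - 96558) - 18588 = -73458 - 18588 = -92046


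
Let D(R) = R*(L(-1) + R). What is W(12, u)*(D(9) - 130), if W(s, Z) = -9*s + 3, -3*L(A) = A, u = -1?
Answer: 4830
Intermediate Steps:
L(A) = -A/3
D(R) = R*(⅓ + R) (D(R) = R*(-⅓*(-1) + R) = R*(⅓ + R))
W(s, Z) = 3 - 9*s
W(12, u)*(D(9) - 130) = (3 - 9*12)*(9*(⅓ + 9) - 130) = (3 - 108)*(9*(28/3) - 130) = -105*(84 - 130) = -105*(-46) = 4830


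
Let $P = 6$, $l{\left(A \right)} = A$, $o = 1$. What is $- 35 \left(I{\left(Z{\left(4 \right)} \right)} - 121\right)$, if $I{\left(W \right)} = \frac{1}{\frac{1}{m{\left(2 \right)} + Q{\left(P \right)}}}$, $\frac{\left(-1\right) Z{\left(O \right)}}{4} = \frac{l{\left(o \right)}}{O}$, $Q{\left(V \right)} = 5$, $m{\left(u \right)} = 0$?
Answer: $4060$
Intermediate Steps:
$Z{\left(O \right)} = - \frac{4}{O}$ ($Z{\left(O \right)} = - 4 \cdot 1 \frac{1}{O} = - \frac{4}{O}$)
$I{\left(W \right)} = 5$ ($I{\left(W \right)} = \frac{1}{\frac{1}{0 + 5}} = \frac{1}{\frac{1}{5}} = 5$)
$- 35 \left(I{\left(Z{\left(4 \right)} \right)} - 121\right) = - 35 \left(5 - 121\right) = \left(-35\right) \left(-116\right) = 4060$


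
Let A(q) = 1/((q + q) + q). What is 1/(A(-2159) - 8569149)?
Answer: -6477/55502378074 ≈ -1.1670e-7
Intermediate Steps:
A(q) = 1/(3*q) (A(q) = 1/(2*q + q) = 1/(3*q))
1/(A(-2159) - 8569149) = 1/((⅓)/(-2159) - 8569149) = 1/((⅓)*(-1/2159) - 8569149) = 1/(-1/6477 - 8569149) = 1/(-55502378074/6477) = -6477/55502378074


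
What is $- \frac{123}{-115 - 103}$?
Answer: $\frac{123}{218} \approx 0.56422$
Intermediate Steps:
$- \frac{123}{-115 - 103} = - \frac{123}{-218} = \left(-123\right) \left(- \frac{1}{218}\right) = \frac{123}{218}$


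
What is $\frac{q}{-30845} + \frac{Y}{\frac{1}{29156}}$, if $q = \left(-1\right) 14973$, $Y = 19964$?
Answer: $\frac{579160032563}{995} \approx 5.8207 \cdot 10^{8}$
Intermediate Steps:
$q = -14973$
$\frac{q}{-30845} + \frac{Y}{\frac{1}{29156}} = - \frac{14973}{-30845} + \frac{19964}{\frac{1}{29156}} = \left(-14973\right) \left(- \frac{1}{30845}\right) + 19964 \frac{1}{\frac{1}{29156}} = \frac{483}{995} + 19964 \cdot 29156 = \frac{483}{995} + 582070384 = \frac{579160032563}{995}$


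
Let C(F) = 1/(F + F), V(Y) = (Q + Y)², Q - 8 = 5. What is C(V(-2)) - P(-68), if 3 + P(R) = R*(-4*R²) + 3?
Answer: -304370175/242 ≈ -1.2577e+6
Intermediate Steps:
Q = 13 (Q = 8 + 5 = 13)
V(Y) = (13 + Y)²
C(F) = 1/(2*F)
P(R) = -4*R³ (P(R) = -3 + (R*(-4*R²) + 3) = -3 + (-4*R³ + 3) = -3 + (3 - 4*R³) = -4*R³)
C(V(-2)) - P(-68) = 1/(2*((13 - 2)²)) - (-4)*(-68)³ = 1/(2*(11²)) - (-4)*(-314432) = (½)/121 - 1*1257728 = (½)*(1/121) - 1257728 = 1/242 - 1257728 = -304370175/242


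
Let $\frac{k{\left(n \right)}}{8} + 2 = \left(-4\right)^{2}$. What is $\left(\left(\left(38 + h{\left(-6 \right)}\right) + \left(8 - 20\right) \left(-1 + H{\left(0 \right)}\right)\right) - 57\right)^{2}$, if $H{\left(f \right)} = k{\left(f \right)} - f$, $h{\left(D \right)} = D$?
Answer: $1841449$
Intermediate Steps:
$k{\left(n \right)} = 112$ ($k{\left(n \right)} = -16 + 8 \left(-4\right)^{2} = -16 + 8 \cdot 16 = -16 + 128 = 112$)
$H{\left(f \right)} = 112 - f$
$\left(\left(\left(38 + h{\left(-6 \right)}\right) + \left(8 - 20\right) \left(-1 + H{\left(0 \right)}\right)\right) - 57\right)^{2} = \left(\left(\left(38 - 6\right) + \left(8 - 20\right) \left(-1 + \left(112 - 0\right)\right)\right) - 57\right)^{2} = \left(\left(32 - 12 \left(-1 + \left(112 + 0\right)\right)\right) - 57\right)^{2} = \left(\left(32 - 12 \left(-1 + 112\right)\right) - 57\right)^{2} = \left(\left(32 - 1332\right) - 57\right)^{2} = \left(-1300 - 57\right)^{2} = \left(-1357\right)^{2} = 1841449$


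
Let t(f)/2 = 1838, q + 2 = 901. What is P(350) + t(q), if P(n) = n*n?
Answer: 126176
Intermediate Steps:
q = 899 (q = -2 + 901 = 899)
P(n) = n²
t(f) = 3676 (t(f) = 2*1838 = 3676)
P(350) + t(q) = 350² + 3676 = 122500 + 3676 = 126176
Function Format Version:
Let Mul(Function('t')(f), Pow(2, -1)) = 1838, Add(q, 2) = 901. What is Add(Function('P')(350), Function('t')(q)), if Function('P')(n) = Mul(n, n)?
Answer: 126176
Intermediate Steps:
q = 899 (q = Add(-2, 901) = 899)
Function('P')(n) = Pow(n, 2)
Function('t')(f) = 3676 (Function('t')(f) = Mul(2, 1838) = 3676)
Add(Function('P')(350), Function('t')(q)) = Add(Pow(350, 2), 3676) = Add(122500, 3676) = 126176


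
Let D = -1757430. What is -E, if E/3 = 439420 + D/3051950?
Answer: -402325833471/305195 ≈ -1.3183e+6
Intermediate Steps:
E = 402325833471/305195 (E = 3*(439420 - 1757430/3051950) = 3*(439420 - 1757430*1/3051950) = 3*(439420 - 175743/305195) = 3*(134108611157/305195) = 402325833471/305195 ≈ 1.3183e+6)
-E = -1*402325833471/305195 = -402325833471/305195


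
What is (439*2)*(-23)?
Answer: -20194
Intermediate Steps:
(439*2)*(-23) = 878*(-23) = -20194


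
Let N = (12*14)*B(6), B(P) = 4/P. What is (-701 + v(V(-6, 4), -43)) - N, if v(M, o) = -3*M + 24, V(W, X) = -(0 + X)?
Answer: -777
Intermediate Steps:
V(W, X) = -X
N = 112 (N = (12*14)*(4/6) = 168*(4*(⅙)) = 168*(⅔) = 112)
v(M, o) = 24 - 3*M
(-701 + v(V(-6, 4), -43)) - N = (-701 + (24 - (-3)*4)) - 1*112 = (-701 + (24 - 3*(-4))) - 112 = (-701 + (24 + 12)) - 112 = (-701 + 36) - 112 = -665 - 112 = -777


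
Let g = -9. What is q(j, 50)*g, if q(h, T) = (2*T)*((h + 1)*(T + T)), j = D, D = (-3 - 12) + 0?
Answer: 1260000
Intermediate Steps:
D = -15 (D = -15 + 0 = -15)
j = -15
q(h, T) = 4*T²*(1 + h) (q(h, T) = (2*T)*((1 + h)*(2*T)) = (2*T)*(2*T*(1 + h)) = 4*T²*(1 + h))
q(j, 50)*g = (4*50²*(1 - 15))*(-9) = (4*2500*(-14))*(-9) = -140000*(-9) = 1260000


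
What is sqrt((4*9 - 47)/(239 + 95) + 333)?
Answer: sqrt(37144474)/334 ≈ 18.247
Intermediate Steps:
sqrt((4*9 - 47)/(239 + 95) + 333) = sqrt((36 - 47)/334 + 333) = sqrt(-11*1/334 + 333) = sqrt(-11/334 + 333) = sqrt(111211/334) = sqrt(37144474)/334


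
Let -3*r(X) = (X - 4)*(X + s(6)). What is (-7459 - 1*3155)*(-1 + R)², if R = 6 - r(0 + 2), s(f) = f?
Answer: -3538/3 ≈ -1179.3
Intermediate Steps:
r(X) = -(-4 + X)*(6 + X)/3 (r(X) = -(X - 4)*(X + 6)/3 = -(-4 + X)*(6 + X)/3)
R = ⅔ (R = 6 - (8 - 2*(0 + 2)/3 - (0 + 2)²/3) = 6 - (8 - ⅔*2 - ⅓*2²) = 6 - (8 - 4/3 - ⅓*4) = 6 - (8 - 4/3 - 4/3) = 6 - 1*16/3 = 6 - 16/3 = ⅔ ≈ 0.66667)
(-7459 - 1*3155)*(-1 + R)² = (-7459 - 1*3155)*(-1 + ⅔)² = (-7459 - 3155)*(-⅓)² = -10614*⅑ = -3538/3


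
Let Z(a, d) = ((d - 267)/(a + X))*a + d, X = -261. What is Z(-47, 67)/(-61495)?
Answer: -2809/4735115 ≈ -0.00059323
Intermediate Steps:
Z(a, d) = d + a*(-267 + d)/(-261 + a) (Z(a, d) = ((d - 267)/(a - 261))*a + d = ((-267 + d)/(-261 + a))*a + d = a*(-267 + d)/(-261 + a) + d = d + a*(-267 + d)/(-261 + a))
Z(-47, 67)/(-61495) = ((-267*(-47) - 261*67 + 2*(-47)*67)/(-261 - 47))/(-61495) = ((12549 - 17487 - 6298)/(-308))*(-1/61495) = -1/308*(-11236)*(-1/61495) = (2809/77)*(-1/61495) = -2809/4735115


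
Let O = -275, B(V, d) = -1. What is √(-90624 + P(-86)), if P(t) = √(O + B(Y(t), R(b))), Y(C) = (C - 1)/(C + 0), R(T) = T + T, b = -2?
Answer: √(-90624 + 2*I*√69) ≈ 0.028 + 301.04*I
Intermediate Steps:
R(T) = 2*T
Y(C) = (-1 + C)/C
P(t) = 2*I*√69 (P(t) = √(-275 - 1) = √(-276) = 2*I*√69)
√(-90624 + P(-86)) = √(-90624 + 2*I*√69)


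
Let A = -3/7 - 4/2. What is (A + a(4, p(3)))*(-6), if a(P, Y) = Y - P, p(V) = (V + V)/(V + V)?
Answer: 228/7 ≈ 32.571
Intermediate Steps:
p(V) = 1 (p(V) = (2*V)/((2*V)) = (2*V)*(1/(2*V)) = 1)
A = -17/7 (A = -3*⅐ - 4*½ = -3/7 - 2 = -17/7 ≈ -2.4286)
(A + a(4, p(3)))*(-6) = (-17/7 + (1 - 1*4))*(-6) = (-17/7 + (1 - 4))*(-6) = (-17/7 - 3)*(-6) = -38/7*(-6) = 228/7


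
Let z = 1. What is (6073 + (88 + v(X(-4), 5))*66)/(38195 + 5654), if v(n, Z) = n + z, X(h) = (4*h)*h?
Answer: 16171/43849 ≈ 0.36879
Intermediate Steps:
X(h) = 4*h²
v(n, Z) = 1 + n (v(n, Z) = n + 1 = 1 + n)
(6073 + (88 + v(X(-4), 5))*66)/(38195 + 5654) = (6073 + (88 + (1 + 4*(-4)²))*66)/(38195 + 5654) = (6073 + (88 + (1 + 4*16))*66)/43849 = (6073 + (88 + (1 + 64))*66)*(1/43849) = (6073 + (88 + 65)*66)*(1/43849) = (6073 + 153*66)*(1/43849) = (6073 + 10098)*(1/43849) = 16171*(1/43849) = 16171/43849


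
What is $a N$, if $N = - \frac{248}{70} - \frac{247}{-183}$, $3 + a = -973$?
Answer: $\frac{224752}{105} \approx 2140.5$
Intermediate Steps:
$a = -976$ ($a = -3 - 973 = -976$)
$N = - \frac{14047}{6405}$ ($N = \left(-248\right) \frac{1}{70} - - \frac{247}{183} = - \frac{124}{35} + \frac{247}{183} = - \frac{14047}{6405} \approx -2.1931$)
$a N = \left(-976\right) \left(- \frac{14047}{6405}\right) = \frac{224752}{105}$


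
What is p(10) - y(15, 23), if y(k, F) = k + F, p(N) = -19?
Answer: -57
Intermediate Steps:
y(k, F) = F + k
p(10) - y(15, 23) = -19 - (23 + 15) = -19 - 1*38 = -19 - 38 = -57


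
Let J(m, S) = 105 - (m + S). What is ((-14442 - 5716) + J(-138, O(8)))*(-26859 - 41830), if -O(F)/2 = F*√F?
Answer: 1367941435 - 2198048*√2 ≈ 1.3648e+9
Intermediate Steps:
O(F) = -2*F^(3/2) (O(F) = -2*F*√F = -2*F^(3/2))
J(m, S) = 105 - S - m (J(m, S) = 105 - (S + m) = 105 + (-S - m) = 105 - S - m)
((-14442 - 5716) + J(-138, O(8)))*(-26859 - 41830) = ((-14442 - 5716) + (105 - (-2)*8^(3/2) - 1*(-138)))*(-26859 - 41830) = (-20158 + (105 - (-2)*16*√2 + 138))*(-68689) = (-20158 + (105 - (-32)*√2 + 138))*(-68689) = (-20158 + (105 + 32*√2 + 138))*(-68689) = (-20158 + (243 + 32*√2))*(-68689) = (-19915 + 32*√2)*(-68689) = 1367941435 - 2198048*√2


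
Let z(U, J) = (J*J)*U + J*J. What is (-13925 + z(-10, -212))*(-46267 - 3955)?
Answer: 21013939462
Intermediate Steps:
z(U, J) = J² + U*J² (z(U, J) = J²*U + J² = U*J² + J² = J² + U*J²)
(-13925 + z(-10, -212))*(-46267 - 3955) = (-13925 + (-212)²*(1 - 10))*(-46267 - 3955) = (-13925 + 44944*(-9))*(-50222) = (-13925 - 404496)*(-50222) = -418421*(-50222) = 21013939462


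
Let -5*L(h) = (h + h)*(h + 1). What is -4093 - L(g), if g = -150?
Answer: 4847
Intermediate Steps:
L(h) = -2*h*(1 + h)/5 (L(h) = -(h + h)*(h + 1)/5 = -2*h*(1 + h)/5)
-4093 - L(g) = -4093 - (-2)*(-150)*(1 - 150)/5 = -4093 - (-2)*(-150)*(-149)/5 = -4093 - 1*(-8940) = -4093 + 8940 = 4847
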